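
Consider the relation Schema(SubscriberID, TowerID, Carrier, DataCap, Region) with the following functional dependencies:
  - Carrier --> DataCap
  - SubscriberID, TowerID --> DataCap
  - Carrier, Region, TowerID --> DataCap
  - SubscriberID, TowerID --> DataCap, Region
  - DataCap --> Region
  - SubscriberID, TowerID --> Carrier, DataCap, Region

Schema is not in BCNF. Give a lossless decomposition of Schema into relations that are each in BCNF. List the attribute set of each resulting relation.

{Carrier, DataCap}; {Carrier, SubscriberID, TowerID}; {DataCap, Region}

Candidate key of the original relation: {SubscriberID, TowerID}.
{Carrier, DataCap, Region, SubscriberID, TowerID}: {Carrier} determines {Carrier, DataCap, Region} here but is not a superkey — split on Carrier --> DataCap, Region, giving {Carrier, DataCap, Region} and {Carrier, SubscriberID, TowerID}.
{Carrier, DataCap, Region}: {DataCap} determines {DataCap, Region} here but is not a superkey — split on DataCap --> Region, giving {DataCap, Region} and {Carrier, DataCap}.
{DataCap, Region} has no BCNF violation.
{Carrier, DataCap} has no BCNF violation.
{Carrier, SubscriberID, TowerID} has no BCNF violation.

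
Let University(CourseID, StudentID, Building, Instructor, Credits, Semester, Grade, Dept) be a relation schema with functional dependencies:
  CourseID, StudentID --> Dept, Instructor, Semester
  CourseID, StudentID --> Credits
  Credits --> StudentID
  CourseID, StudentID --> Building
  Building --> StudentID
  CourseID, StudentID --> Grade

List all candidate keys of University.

{CourseID} never appears on the right of any FD, so every key must include it.
Closure of {Building, CourseID} is {Building, CourseID, Credits, Dept, Grade, Instructor, Semester, StudentID}, the whole schema; {Building, CourseID} is a candidate key.
Closure of {CourseID, Credits} is {Building, CourseID, Credits, Dept, Grade, Instructor, Semester, StudentID}, the whole schema; {CourseID, Credits} is a candidate key.
Closure of {CourseID, StudentID} is {Building, CourseID, Credits, Dept, Grade, Instructor, Semester, StudentID}, the whole schema; {CourseID, StudentID} is a candidate key.
These are minimal and exhaustive — every other superkey contains one of them.

{Building, CourseID}, {CourseID, Credits}, {CourseID, StudentID}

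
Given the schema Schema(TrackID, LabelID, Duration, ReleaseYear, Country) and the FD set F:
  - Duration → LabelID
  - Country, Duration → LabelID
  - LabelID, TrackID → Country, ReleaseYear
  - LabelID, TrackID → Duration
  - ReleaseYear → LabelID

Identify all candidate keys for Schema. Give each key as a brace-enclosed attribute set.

No FD produces {TrackID}, so it must be in every candidate key.
{Duration, TrackID}⁺ = {Country, Duration, LabelID, ReleaseYear, TrackID}, which is every attribute, so {Duration, TrackID} is a candidate key.
{LabelID, TrackID}⁺ = {Country, Duration, LabelID, ReleaseYear, TrackID}, which is every attribute, so {LabelID, TrackID} is a candidate key.
{ReleaseYear, TrackID}⁺ = {Country, Duration, LabelID, ReleaseYear, TrackID}, which is every attribute, so {ReleaseYear, TrackID} is a candidate key.
No proper subset of any of these is a key, and no other minimal superkey exists.

{Duration, TrackID}, {LabelID, TrackID}, {ReleaseYear, TrackID}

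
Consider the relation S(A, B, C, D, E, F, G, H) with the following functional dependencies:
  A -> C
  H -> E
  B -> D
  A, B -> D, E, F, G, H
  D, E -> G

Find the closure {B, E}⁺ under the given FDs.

Start with {B, E}.
B -> D applies; add {D} → now {B, D, E}.
D, E -> G applies; add {G} → now {B, D, E, G}.
No further FD applies.

{B, D, E, G}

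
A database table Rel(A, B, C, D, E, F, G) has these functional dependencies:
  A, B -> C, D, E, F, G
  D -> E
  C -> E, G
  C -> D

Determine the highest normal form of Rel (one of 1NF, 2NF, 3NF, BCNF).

Candidate key: {A, B}. Prime attributes: {A, B}.
D -> E: {D}⁺ = {D, E}, which is not all of the attributes, so the left side is not a superkey — BCNF is violated.
D -> E determines the non-prime attribute {E} from a non-superkey — 3NF is violated.
No proper subset of a key has a non-prime attribute in its closure, so there is no partial dependency; 2NF holds.

2NF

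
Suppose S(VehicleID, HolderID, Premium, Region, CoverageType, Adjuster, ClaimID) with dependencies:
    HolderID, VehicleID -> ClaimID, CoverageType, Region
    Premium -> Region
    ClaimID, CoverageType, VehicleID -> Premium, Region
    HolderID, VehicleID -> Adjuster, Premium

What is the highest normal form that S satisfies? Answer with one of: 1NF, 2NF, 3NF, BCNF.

Candidate key: {HolderID, VehicleID}. Prime attributes: {HolderID, VehicleID}.
Premium -> Region breaks BCNF: {Premium}⁺ = {Premium, Region}, so {Premium} is not a superkey.
Premium -> Region determines the non-prime attribute {Region} from a non-superkey — 3NF is violated.
Checking every proper subset of each key, none determines a non-prime attribute — 2NF is satisfied.

2NF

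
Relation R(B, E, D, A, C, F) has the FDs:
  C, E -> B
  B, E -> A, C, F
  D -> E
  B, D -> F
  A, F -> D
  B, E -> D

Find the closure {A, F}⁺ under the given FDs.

{A, D, E, F}

Start with {A, F}.
A, F -> D applies; add {D} → now {A, D, F}.
D -> E applies; add {E} → now {A, D, E, F}.
No further FD applies.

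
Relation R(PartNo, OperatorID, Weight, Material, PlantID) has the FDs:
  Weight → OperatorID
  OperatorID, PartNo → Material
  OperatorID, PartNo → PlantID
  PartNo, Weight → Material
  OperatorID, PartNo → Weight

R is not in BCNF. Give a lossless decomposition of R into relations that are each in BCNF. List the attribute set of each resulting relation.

{Material, PartNo, PlantID, Weight}; {OperatorID, Weight}

Candidate keys of the original relation: {OperatorID, PartNo}, {PartNo, Weight}.
Within {Material, OperatorID, PartNo, PlantID, Weight}: {Weight}⁺ ∩ {Material, OperatorID, PartNo, PlantID, Weight} = {OperatorID, Weight}, not the whole set, so Weight → OperatorID violates BCNF; decompose into {OperatorID, Weight} and {Material, PartNo, PlantID, Weight}.
{OperatorID, Weight}: every determinant is a superkey — BCNF.
{Material, PartNo, PlantID, Weight}: every determinant is a superkey — BCNF.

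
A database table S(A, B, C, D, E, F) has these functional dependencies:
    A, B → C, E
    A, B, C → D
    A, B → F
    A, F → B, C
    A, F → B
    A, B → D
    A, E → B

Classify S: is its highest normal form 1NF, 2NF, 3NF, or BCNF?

Candidate keys: {A, B}, {A, E}, {A, F}. Prime attributes: {A, B, E, F}.
The left-hand side of every FD is a superkey, so BCNF is satisfied.

BCNF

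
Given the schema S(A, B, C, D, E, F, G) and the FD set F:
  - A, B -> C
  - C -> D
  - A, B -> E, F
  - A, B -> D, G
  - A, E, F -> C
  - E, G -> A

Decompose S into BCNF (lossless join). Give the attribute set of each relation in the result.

Candidate keys of the original relation: {A, B}, {B, E, G}.
In {A, B, C, D, E, F, G}, {C} is not a superkey ({C}⁺ restricted to this set is {C, D}), so split on C -> D into {C, D} and {A, B, C, E, F, G}.
{C, D}: every determinant is a superkey — BCNF.
In {A, B, C, E, F, G}, {A, E, F} is not a superkey ({A, E, F}⁺ restricted to this set is {A, C, E, F}), so split on A, E, F -> C into {A, C, E, F} and {A, B, E, F, G}.
{A, C, E, F}: every determinant is a superkey — BCNF.
In {A, B, E, F, G}, {E, G} is not a superkey ({E, G}⁺ restricted to this set is {A, E, G}), so split on E, G -> A into {A, E, G} and {B, E, F, G}.
{A, E, G}: every determinant is a superkey — BCNF.
{B, E, F, G}: every determinant is a superkey — BCNF.

{A, C, E, F}; {A, E, G}; {B, E, F, G}; {C, D}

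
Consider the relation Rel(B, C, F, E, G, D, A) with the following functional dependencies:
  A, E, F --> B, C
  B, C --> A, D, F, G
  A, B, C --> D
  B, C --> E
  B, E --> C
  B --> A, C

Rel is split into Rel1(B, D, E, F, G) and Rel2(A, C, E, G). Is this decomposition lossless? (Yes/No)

Rel1 ∩ Rel2 = {E, G}; its closure under F is {E, G}.
The closure covers neither Rel1 nor Rel2 entirely; the join is not lossless.

No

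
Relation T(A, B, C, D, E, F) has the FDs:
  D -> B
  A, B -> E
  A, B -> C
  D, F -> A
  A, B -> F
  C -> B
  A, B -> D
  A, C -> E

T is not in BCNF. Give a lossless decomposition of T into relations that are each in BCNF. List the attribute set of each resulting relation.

{A, C, D, E, F}; {B, D}

Candidate keys of the original relation: {A, B}, {A, C}, {A, D}, {D, F}.
Within {A, B, C, D, E, F}: {D}⁺ ∩ {A, B, C, D, E, F} = {B, D}, not the whole set, so D -> B violates BCNF; decompose into {B, D} and {A, C, D, E, F}.
{B, D} is in BCNF.
{A, C, D, E, F} is in BCNF.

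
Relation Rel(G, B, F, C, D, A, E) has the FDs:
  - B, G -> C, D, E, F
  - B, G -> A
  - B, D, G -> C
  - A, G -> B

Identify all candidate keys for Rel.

{G} never appears on the right of any FD, so every key must include it.
{A, G}⁺ = {A, B, C, D, E, F, G} — all of the relation — so {A, G} is a candidate key.
{B, G}⁺ = {A, B, C, D, E, F, G} — all of the relation — so {B, G} is a candidate key.
Any other superkey properly contains one of these, so there are no further candidate keys.

{A, G}, {B, G}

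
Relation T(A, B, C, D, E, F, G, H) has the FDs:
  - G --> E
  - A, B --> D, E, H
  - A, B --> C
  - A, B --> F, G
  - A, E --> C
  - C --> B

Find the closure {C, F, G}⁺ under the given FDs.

{B, C, E, F, G}

Start with {C, F, G}.
G --> E applies; add {E} → now {C, E, F, G}.
C --> B applies; add {B} → now {B, C, E, F, G}.
No further FD applies.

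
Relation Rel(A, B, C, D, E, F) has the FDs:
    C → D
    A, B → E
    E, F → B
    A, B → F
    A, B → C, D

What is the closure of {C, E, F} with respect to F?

Start with {C, E, F}.
C → D applies; add {D} → now {C, D, E, F}.
E, F → B applies; add {B} → now {B, C, D, E, F}.
No further FD applies.

{B, C, D, E, F}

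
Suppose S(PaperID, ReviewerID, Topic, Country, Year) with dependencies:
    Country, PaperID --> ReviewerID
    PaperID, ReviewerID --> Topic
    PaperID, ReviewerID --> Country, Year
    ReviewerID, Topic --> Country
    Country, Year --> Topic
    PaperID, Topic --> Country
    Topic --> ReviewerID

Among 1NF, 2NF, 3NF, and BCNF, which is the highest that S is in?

Candidate keys: {Country, PaperID}, {PaperID, ReviewerID}, {PaperID, Topic}. Prime attributes: {Country, PaperID, ReviewerID, Topic}.
ReviewerID, Topic --> Country breaks BCNF: {ReviewerID, Topic}⁺ = {Country, ReviewerID, Topic}, so {ReviewerID, Topic} is not a superkey.
But every attribute on its right side ({Country}) is prime, and the same holds for every other non-superkey FD, so 3NF still holds.

3NF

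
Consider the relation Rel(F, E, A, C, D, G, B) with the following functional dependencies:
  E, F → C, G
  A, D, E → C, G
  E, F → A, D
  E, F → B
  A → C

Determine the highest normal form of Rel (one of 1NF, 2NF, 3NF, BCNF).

Candidate key: {E, F}. Prime attributes: {E, F}.
A, D, E → C, G breaks BCNF: {A, D, E}⁺ = {A, C, D, E, G}, so {A, D, E} is not a superkey.
A, D, E → C, G determines the non-prime attributes {C, G} from a non-superkey — 3NF is violated.
No non-prime attribute depends on a proper subset of any candidate key, so 2NF holds.

2NF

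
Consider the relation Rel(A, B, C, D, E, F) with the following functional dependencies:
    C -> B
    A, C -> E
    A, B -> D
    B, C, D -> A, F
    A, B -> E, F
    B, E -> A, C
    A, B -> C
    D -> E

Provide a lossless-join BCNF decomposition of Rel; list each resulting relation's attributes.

Candidate keys of the original relation: {A, B}, {A, C}, {B, D}, {B, E}, {C, D}, {C, E}.
In {A, B, C, D, E, F}, {C} is not a superkey ({C}⁺ restricted to this set is {B, C}), so split on C -> B into {B, C} and {A, C, D, E, F}.
{B, C} is in BCNF.
In {A, C, D, E, F}, {D} is not a superkey ({D}⁺ restricted to this set is {D, E}), so split on D -> E into {D, E} and {A, C, D, F}.
{D, E} is in BCNF.
{A, C, D, F} is in BCNF.

{A, C, D, F}; {B, C}; {D, E}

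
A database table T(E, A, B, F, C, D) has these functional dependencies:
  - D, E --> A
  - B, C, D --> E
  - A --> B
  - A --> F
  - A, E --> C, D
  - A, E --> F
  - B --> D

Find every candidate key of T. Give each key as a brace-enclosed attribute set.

{A, C}, {A, E}, {B, C}, {B, E}, {D, E}

Closure of {A, C} is {A, B, C, D, E, F}, the whole schema; {A, C} is a candidate key.
Closure of {A, E} is {A, B, C, D, E, F}, the whole schema; {A, E} is a candidate key.
Closure of {B, C} is {A, B, C, D, E, F}, the whole schema; {B, C} is a candidate key.
Closure of {B, E} is {A, B, C, D, E, F}, the whole schema; {B, E} is a candidate key.
Closure of {D, E} is {A, B, C, D, E, F}, the whole schema; {D, E} is a candidate key.
Any other superkey properly contains one of these, so there are no further candidate keys.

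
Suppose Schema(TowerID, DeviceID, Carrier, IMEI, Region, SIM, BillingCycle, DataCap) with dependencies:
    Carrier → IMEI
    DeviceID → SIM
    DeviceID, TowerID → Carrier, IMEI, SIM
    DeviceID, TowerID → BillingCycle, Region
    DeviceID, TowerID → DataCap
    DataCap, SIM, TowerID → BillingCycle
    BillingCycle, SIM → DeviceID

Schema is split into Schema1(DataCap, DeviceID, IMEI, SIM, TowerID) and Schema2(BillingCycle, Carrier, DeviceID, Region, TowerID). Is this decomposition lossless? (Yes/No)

Common attributes: {DeviceID, TowerID}; their closure is {BillingCycle, Carrier, DataCap, DeviceID, IMEI, Region, SIM, TowerID}.
Since Schema1 ⊆ {BillingCycle, Carrier, DataCap, DeviceID, IMEI, Region, SIM, TowerID}, the intersection is a superkey of Schema1; the decomposition is lossless.

Yes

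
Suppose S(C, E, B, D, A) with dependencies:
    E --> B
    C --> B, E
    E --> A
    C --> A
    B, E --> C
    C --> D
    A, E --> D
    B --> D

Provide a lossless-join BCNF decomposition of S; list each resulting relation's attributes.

Candidate keys of the original relation: {C}, {E}.
{A, B, C, D, E}: {B} determines {B, D} here but is not a superkey — split on B --> D, giving {B, D} and {A, B, C, E}.
{B, D} has no BCNF violation.
{A, B, C, E} has no BCNF violation.

{A, B, C, E}; {B, D}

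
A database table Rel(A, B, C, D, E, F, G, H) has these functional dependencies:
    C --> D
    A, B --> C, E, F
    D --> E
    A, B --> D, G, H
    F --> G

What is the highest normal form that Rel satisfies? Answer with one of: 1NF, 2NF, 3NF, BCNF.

Candidate key: {A, B}. Prime attributes: {A, B}.
C --> D breaks BCNF: {C}⁺ = {C, D, E}, so {C} is not a superkey.
C --> D has non-prime {D} on the right and a non-superkey on the left, so 3NF fails.
No non-prime attribute depends on a proper subset of any candidate key, so 2NF holds.

2NF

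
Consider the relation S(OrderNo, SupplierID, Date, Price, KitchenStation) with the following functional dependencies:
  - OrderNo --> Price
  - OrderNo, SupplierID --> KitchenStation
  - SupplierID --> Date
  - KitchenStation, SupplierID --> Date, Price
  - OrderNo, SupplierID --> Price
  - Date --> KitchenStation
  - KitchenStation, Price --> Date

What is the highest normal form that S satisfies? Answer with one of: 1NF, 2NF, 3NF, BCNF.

1NF

Candidate key: {OrderNo, SupplierID}. Prime attributes: {OrderNo, SupplierID}.
For OrderNo --> Price we have {OrderNo}⁺ = {OrderNo, Price}; {OrderNo} is not a superkey, so BCNF fails.
OrderNo --> Price has non-prime {Price} on the right and a non-superkey on the left, so 3NF fails.
The proper key subset {OrderNo} of {OrderNo, SupplierID} determines non-prime {Price}, so the relation is not even in 2NF.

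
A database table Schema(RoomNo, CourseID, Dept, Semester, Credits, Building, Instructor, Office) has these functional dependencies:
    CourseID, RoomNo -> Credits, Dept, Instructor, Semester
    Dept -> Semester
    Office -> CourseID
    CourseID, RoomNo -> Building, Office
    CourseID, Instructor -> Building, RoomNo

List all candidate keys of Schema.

{CourseID, Instructor}⁺ = {Building, CourseID, Credits, Dept, Instructor, Office, RoomNo, Semester}, which is every attribute, so {CourseID, Instructor} is a candidate key.
{CourseID, RoomNo}⁺ = {Building, CourseID, Credits, Dept, Instructor, Office, RoomNo, Semester}, which is every attribute, so {CourseID, RoomNo} is a candidate key.
{Instructor, Office}⁺ = {Building, CourseID, Credits, Dept, Instructor, Office, RoomNo, Semester}, which is every attribute, so {Instructor, Office} is a candidate key.
{Office, RoomNo}⁺ = {Building, CourseID, Credits, Dept, Instructor, Office, RoomNo, Semester}, which is every attribute, so {Office, RoomNo} is a candidate key.
No proper subset of any of these is a key, and no other minimal superkey exists.

{CourseID, Instructor}, {CourseID, RoomNo}, {Instructor, Office}, {Office, RoomNo}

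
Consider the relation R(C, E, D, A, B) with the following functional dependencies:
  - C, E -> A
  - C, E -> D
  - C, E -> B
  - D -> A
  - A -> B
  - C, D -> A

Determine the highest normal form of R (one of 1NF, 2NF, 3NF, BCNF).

Candidate key: {C, E}. Prime attributes: {C, E}.
For D -> A we have {D}⁺ = {A, B, D}; {D} is not a superkey, so BCNF fails.
D -> A has non-prime {A} on the right and a non-superkey on the left, so 3NF fails.
Checking every proper subset of each key, none determines a non-prime attribute — 2NF is satisfied.

2NF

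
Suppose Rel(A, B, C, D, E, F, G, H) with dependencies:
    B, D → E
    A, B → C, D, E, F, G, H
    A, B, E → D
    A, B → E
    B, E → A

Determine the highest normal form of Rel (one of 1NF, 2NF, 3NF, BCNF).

Candidate keys: {A, B}, {B, D}, {B, E}. Prime attributes: {A, B, D, E}.
The left-hand side of every FD is a superkey, so BCNF is satisfied.

BCNF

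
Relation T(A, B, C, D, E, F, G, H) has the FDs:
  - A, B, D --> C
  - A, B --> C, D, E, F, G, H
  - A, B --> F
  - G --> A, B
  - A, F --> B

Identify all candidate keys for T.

Closure of {G} is {A, B, C, D, E, F, G, H}, the whole schema; {G} is a candidate key.
Closure of {A, B} is {A, B, C, D, E, F, G, H}, the whole schema; {A, B} is a candidate key.
Closure of {A, F} is {A, B, C, D, E, F, G, H}, the whole schema; {A, F} is a candidate key.
No proper subset of any of these is a key, and no other minimal superkey exists.

{A, B}, {A, F}, {G}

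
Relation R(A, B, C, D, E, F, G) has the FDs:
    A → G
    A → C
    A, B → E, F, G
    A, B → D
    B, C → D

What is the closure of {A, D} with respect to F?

Start with {A, D}.
A → G applies; add {G} → now {A, D, G}.
A → C applies; add {C} → now {A, C, D, G}.
No further FD applies.

{A, C, D, G}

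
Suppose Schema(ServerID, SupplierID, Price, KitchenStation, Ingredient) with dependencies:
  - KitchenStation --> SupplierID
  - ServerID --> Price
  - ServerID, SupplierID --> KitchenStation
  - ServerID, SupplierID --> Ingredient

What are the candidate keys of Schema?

No FD produces {ServerID}, so it must be in every candidate key.
Closure of {KitchenStation, ServerID} is {Ingredient, KitchenStation, Price, ServerID, SupplierID}, the whole schema; {KitchenStation, ServerID} is a candidate key.
Closure of {ServerID, SupplierID} is {Ingredient, KitchenStation, Price, ServerID, SupplierID}, the whole schema; {ServerID, SupplierID} is a candidate key.
These are minimal and exhaustive — every other superkey contains one of them.

{KitchenStation, ServerID}, {ServerID, SupplierID}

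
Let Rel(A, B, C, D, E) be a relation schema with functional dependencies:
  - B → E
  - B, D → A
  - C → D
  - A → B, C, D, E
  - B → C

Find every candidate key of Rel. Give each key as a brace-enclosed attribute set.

Closure of {A} is {A, B, C, D, E}, the whole schema; {A} is a candidate key.
Closure of {B} is {A, B, C, D, E}, the whole schema; {B} is a candidate key.
No proper subset of any of these is a key, and no other minimal superkey exists.

{A}, {B}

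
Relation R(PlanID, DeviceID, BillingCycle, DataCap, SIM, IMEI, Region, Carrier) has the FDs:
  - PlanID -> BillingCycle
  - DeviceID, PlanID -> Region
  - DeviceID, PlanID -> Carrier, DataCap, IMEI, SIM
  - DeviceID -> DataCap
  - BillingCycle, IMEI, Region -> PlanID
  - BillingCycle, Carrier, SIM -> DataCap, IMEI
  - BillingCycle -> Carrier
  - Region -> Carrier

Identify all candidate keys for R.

{DeviceID} never appears on the right of any FD, so every key must include it.
Closure of {DeviceID, PlanID} is {BillingCycle, Carrier, DataCap, DeviceID, IMEI, PlanID, Region, SIM}, the whole schema; {DeviceID, PlanID} is a candidate key.
Closure of {BillingCycle, DeviceID, IMEI, Region} is {BillingCycle, Carrier, DataCap, DeviceID, IMEI, PlanID, Region, SIM}, the whole schema; {BillingCycle, DeviceID, IMEI, Region} is a candidate key.
Closure of {BillingCycle, DeviceID, Region, SIM} is {BillingCycle, Carrier, DataCap, DeviceID, IMEI, PlanID, Region, SIM}, the whole schema; {BillingCycle, DeviceID, Region, SIM} is a candidate key.
Any other superkey properly contains one of these, so there are no further candidate keys.

{BillingCycle, DeviceID, IMEI, Region}, {BillingCycle, DeviceID, Region, SIM}, {DeviceID, PlanID}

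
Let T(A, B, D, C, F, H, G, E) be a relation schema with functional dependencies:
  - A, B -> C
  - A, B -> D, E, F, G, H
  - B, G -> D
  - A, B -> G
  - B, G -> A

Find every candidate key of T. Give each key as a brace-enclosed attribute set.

{A, B}, {B, G}

{B} never appears on the right of any FD, so every key must include it.
{A, B} is a candidate key since {A, B}⁺ = {A, B, C, D, E, F, G, H} covers every attribute.
{B, G} is a candidate key since {B, G}⁺ = {A, B, C, D, E, F, G, H} covers every attribute.
No proper subset of any of these is a key, and no other minimal superkey exists.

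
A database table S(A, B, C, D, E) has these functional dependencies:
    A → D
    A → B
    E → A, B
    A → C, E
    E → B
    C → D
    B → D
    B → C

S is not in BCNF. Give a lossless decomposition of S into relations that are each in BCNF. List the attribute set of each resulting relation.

Candidate keys of the original relation: {A}, {E}.
Within {A, B, C, D, E}: {C}⁺ ∩ {A, B, C, D, E} = {C, D}, not the whole set, so C → D violates BCNF; decompose into {C, D} and {A, B, C, E}.
{C, D} is in BCNF.
Within {A, B, C, E}: {B}⁺ ∩ {A, B, C, E} = {B, C}, not the whole set, so B → C violates BCNF; decompose into {B, C} and {A, B, E}.
{B, C} is in BCNF.
{A, B, E} is in BCNF.

{A, B, E}; {B, C}; {C, D}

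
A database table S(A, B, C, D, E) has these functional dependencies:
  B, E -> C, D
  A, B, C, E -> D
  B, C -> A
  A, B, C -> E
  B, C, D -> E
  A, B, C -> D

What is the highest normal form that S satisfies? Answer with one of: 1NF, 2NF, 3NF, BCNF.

BCNF

Candidate keys: {B, C}, {B, E}. Prime attributes: {B, C, E}.
Each dependency's left side is a superkey — BCNF holds.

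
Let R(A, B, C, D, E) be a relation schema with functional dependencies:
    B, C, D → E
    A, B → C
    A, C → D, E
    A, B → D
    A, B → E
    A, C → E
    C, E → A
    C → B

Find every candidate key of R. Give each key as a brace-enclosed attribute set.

{A, B}, {A, C}, {C, D}, {C, E}

{A, B}⁺ = {A, B, C, D, E}, which is every attribute, so {A, B} is a candidate key.
{A, C}⁺ = {A, B, C, D, E}, which is every attribute, so {A, C} is a candidate key.
{C, D}⁺ = {A, B, C, D, E}, which is every attribute, so {C, D} is a candidate key.
{C, E}⁺ = {A, B, C, D, E}, which is every attribute, so {C, E} is a candidate key.
No proper subset of any of these is a key, and no other minimal superkey exists.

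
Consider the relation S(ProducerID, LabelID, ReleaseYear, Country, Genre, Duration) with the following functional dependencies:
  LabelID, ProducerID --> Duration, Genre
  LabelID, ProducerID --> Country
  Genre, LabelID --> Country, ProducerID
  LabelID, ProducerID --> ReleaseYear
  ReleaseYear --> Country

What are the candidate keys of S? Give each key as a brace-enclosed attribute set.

{LabelID} never appears on the right of any FD, so every key must include it.
{Genre, LabelID}⁺ = {Country, Duration, Genre, LabelID, ProducerID, ReleaseYear}, which is every attribute, so {Genre, LabelID} is a candidate key.
{LabelID, ProducerID}⁺ = {Country, Duration, Genre, LabelID, ProducerID, ReleaseYear}, which is every attribute, so {LabelID, ProducerID} is a candidate key.
No proper subset of any of these is a key, and no other minimal superkey exists.

{Genre, LabelID}, {LabelID, ProducerID}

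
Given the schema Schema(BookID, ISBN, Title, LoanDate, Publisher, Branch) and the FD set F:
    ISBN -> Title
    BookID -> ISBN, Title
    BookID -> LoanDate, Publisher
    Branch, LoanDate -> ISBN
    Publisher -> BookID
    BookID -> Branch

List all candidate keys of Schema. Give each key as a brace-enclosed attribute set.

{BookID}, {Publisher}

{BookID}⁺ = {BookID, Branch, ISBN, LoanDate, Publisher, Title} — all of the relation — so {BookID} is a candidate key.
{Publisher}⁺ = {BookID, Branch, ISBN, LoanDate, Publisher, Title} — all of the relation — so {Publisher} is a candidate key.
These are minimal and exhaustive — every other superkey contains one of them.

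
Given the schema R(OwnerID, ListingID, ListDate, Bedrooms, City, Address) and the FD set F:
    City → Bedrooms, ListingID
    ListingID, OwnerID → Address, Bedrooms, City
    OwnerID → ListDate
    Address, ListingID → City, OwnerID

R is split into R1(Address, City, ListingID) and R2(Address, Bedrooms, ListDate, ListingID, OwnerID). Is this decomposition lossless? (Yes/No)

Common attributes: {Address, ListingID}; their closure is {Address, Bedrooms, City, ListDate, ListingID, OwnerID}.
Since R1 ⊆ {Address, Bedrooms, City, ListDate, ListingID, OwnerID}, the intersection is a superkey of R1; the decomposition is lossless.

Yes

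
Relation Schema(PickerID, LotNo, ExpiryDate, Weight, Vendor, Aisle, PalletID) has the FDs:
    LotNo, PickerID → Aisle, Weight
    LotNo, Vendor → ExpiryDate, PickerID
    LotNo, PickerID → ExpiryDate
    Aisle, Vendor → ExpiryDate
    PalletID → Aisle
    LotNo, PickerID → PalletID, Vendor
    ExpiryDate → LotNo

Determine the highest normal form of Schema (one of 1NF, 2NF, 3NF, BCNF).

3NF

Candidate keys: {Aisle, Vendor}, {ExpiryDate, PickerID}, {ExpiryDate, Vendor}, {LotNo, PickerID}, {LotNo, Vendor}, {PalletID, Vendor}. Prime attributes: {Aisle, ExpiryDate, LotNo, PalletID, PickerID, Vendor}.
For PalletID → Aisle we have {PalletID}⁺ = {Aisle, PalletID}; {PalletID} is not a superkey, so BCNF fails.
Its right-hand attributes {Aisle} are all prime, as are those of every other non-superkey FD — the relation is in 3NF.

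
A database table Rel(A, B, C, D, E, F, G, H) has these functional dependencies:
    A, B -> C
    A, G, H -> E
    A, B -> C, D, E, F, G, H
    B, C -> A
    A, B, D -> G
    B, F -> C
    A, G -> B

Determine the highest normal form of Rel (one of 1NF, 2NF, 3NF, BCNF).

Candidate keys: {A, B}, {A, G}, {B, C}, {B, F}. Prime attributes: {A, B, C, F, G}.
The left-hand side of every FD is a superkey, so BCNF is satisfied.

BCNF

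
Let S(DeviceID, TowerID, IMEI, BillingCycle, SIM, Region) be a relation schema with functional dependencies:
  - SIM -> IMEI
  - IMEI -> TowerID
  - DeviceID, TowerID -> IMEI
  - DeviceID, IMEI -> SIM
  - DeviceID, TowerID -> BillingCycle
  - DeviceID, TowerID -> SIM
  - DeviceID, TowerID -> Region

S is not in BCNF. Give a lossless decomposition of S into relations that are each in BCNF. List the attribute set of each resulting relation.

Candidate keys of the original relation: {DeviceID, IMEI}, {DeviceID, SIM}, {DeviceID, TowerID}.
{BillingCycle, DeviceID, IMEI, Region, SIM, TowerID}: {SIM} determines {IMEI, SIM, TowerID} here but is not a superkey — split on SIM -> IMEI, TowerID, giving {IMEI, SIM, TowerID} and {BillingCycle, DeviceID, Region, SIM}.
{IMEI, SIM, TowerID}: {IMEI} determines {IMEI, TowerID} here but is not a superkey — split on IMEI -> TowerID, giving {IMEI, TowerID} and {IMEI, SIM}.
{IMEI, TowerID}: every determinant is a superkey — BCNF.
{IMEI, SIM}: every determinant is a superkey — BCNF.
{BillingCycle, DeviceID, Region, SIM}: every determinant is a superkey — BCNF.

{BillingCycle, DeviceID, Region, SIM}; {IMEI, SIM}; {IMEI, TowerID}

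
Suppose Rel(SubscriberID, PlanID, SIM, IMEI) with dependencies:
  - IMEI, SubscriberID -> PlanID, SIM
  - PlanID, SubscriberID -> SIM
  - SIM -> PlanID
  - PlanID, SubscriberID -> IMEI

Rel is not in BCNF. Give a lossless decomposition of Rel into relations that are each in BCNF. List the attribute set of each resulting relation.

Candidate keys of the original relation: {IMEI, SubscriberID}, {PlanID, SubscriberID}, {SIM, SubscriberID}.
{IMEI, PlanID, SIM, SubscriberID}: {SIM} determines {PlanID, SIM} here but is not a superkey — split on SIM -> PlanID, giving {PlanID, SIM} and {IMEI, SIM, SubscriberID}.
{PlanID, SIM} has no BCNF violation.
{IMEI, SIM, SubscriberID} has no BCNF violation.

{IMEI, SIM, SubscriberID}; {PlanID, SIM}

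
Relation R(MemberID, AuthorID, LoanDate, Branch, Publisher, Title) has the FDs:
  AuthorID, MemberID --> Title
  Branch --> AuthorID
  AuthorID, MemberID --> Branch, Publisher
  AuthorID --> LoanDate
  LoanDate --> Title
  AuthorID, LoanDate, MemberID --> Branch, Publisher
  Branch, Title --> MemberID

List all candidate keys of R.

{AuthorID, MemberID}, {Branch}

Closure of {Branch} is {AuthorID, Branch, LoanDate, MemberID, Publisher, Title}, the whole schema; {Branch} is a candidate key.
Closure of {AuthorID, MemberID} is {AuthorID, Branch, LoanDate, MemberID, Publisher, Title}, the whole schema; {AuthorID, MemberID} is a candidate key.
No proper subset of any of these is a key, and no other minimal superkey exists.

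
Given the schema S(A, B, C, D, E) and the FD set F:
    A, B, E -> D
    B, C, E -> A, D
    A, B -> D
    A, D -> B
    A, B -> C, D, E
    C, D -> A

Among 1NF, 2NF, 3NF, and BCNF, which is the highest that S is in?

BCNF

Candidate keys: {A, B}, {A, D}, {B, C, E}, {C, D}. Prime attributes: {A, B, C, D, E}.
Each dependency's left side is a superkey — BCNF holds.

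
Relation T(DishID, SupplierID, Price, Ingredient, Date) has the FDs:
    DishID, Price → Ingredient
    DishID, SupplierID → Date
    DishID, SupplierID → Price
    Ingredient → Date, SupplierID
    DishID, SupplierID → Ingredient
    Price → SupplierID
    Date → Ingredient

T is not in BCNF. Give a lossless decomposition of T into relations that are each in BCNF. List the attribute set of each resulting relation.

Candidate keys of the original relation: {Date, DishID}, {DishID, Ingredient}, {DishID, Price}, {DishID, SupplierID}.
Within {Date, DishID, Ingredient, Price, SupplierID}: {Ingredient}⁺ ∩ {Date, DishID, Ingredient, Price, SupplierID} = {Date, Ingredient, SupplierID}, not the whole set, so Ingredient → Date, SupplierID violates BCNF; decompose into {Date, Ingredient, SupplierID} and {DishID, Ingredient, Price}.
{Date, Ingredient, SupplierID} is in BCNF.
{DishID, Ingredient, Price} is in BCNF.

{Date, Ingredient, SupplierID}; {DishID, Ingredient, Price}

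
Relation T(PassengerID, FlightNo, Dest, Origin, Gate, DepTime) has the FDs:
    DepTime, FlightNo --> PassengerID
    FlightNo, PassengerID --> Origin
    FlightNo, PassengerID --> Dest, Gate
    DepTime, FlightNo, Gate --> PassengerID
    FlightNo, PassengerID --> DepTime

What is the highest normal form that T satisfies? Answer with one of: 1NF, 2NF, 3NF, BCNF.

BCNF

Candidate keys: {DepTime, FlightNo}, {FlightNo, PassengerID}. Prime attributes: {DepTime, FlightNo, PassengerID}.
Each dependency's left side is a superkey — BCNF holds.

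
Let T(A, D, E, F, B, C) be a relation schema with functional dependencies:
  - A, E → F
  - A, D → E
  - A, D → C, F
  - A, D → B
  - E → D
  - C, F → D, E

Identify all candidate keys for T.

{A, C, F}, {A, D}, {A, E}

No FD produces {A}, so it must be in every candidate key.
{A, D} is a candidate key since {A, D}⁺ = {A, B, C, D, E, F} covers every attribute.
{A, E} is a candidate key since {A, E}⁺ = {A, B, C, D, E, F} covers every attribute.
{A, C, F} is a candidate key since {A, C, F}⁺ = {A, B, C, D, E, F} covers every attribute.
These are minimal and exhaustive — every other superkey contains one of them.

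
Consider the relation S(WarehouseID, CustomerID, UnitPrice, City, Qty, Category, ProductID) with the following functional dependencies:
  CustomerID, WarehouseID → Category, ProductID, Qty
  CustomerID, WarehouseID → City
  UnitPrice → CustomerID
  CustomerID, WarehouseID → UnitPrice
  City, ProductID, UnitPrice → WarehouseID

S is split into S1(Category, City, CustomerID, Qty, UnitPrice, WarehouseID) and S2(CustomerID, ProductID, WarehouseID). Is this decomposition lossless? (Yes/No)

The shared attributes are {CustomerID, WarehouseID} and {CustomerID, WarehouseID}⁺ = {Category, City, CustomerID, ProductID, Qty, UnitPrice, WarehouseID}.
This includes all of S1, so the common attributes are a superkey of S1 — the join is lossless.

Yes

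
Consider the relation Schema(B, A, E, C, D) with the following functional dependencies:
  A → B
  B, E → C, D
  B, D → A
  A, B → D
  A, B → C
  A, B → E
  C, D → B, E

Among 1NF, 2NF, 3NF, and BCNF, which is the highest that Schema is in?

Candidate keys: {A}, {B, D}, {B, E}, {C, D}. Prime attributes: {A, B, C, D, E}.
Every FD has a superkey on the left, so the relation is in BCNF.

BCNF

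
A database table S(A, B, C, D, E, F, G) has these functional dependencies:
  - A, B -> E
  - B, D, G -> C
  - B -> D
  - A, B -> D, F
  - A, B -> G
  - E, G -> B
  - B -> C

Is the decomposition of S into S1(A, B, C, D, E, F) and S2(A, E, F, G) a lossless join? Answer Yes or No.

No

The shared attributes are {A, E, F} and {A, E, F}⁺ = {A, E, F}.
Neither S1 nor S2 is contained in that closure, so the decomposition is lossy.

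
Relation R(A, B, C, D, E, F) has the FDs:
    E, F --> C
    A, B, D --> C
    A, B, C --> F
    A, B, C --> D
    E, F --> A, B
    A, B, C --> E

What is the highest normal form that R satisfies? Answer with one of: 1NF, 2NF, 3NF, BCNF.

Candidate keys: {A, B, C}, {A, B, D}, {E, F}. Prime attributes: {A, B, C, D, E, F}.
Each dependency's left side is a superkey — BCNF holds.

BCNF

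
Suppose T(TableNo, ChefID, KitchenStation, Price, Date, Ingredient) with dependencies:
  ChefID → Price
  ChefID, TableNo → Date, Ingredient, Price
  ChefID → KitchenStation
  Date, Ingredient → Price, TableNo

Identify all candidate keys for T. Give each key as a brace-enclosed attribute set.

{ChefID, Date, Ingredient}, {ChefID, TableNo}

Attributes never on any right-hand side: {ChefID} — every candidate key must contain it.
{ChefID, TableNo} is a candidate key since {ChefID, TableNo}⁺ = {ChefID, Date, Ingredient, KitchenStation, Price, TableNo} covers every attribute.
{ChefID, Date, Ingredient} is a candidate key since {ChefID, Date, Ingredient}⁺ = {ChefID, Date, Ingredient, KitchenStation, Price, TableNo} covers every attribute.
These are minimal and exhaustive — every other superkey contains one of them.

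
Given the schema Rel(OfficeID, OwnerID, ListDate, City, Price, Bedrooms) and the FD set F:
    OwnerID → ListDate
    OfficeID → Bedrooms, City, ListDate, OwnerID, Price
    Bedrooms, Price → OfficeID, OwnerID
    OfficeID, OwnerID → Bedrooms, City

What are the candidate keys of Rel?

{Bedrooms, Price}, {OfficeID}

{OfficeID}⁺ = {Bedrooms, City, ListDate, OfficeID, OwnerID, Price} — all of the relation — so {OfficeID} is a candidate key.
{Bedrooms, Price}⁺ = {Bedrooms, City, ListDate, OfficeID, OwnerID, Price} — all of the relation — so {Bedrooms, Price} is a candidate key.
These are minimal and exhaustive — every other superkey contains one of them.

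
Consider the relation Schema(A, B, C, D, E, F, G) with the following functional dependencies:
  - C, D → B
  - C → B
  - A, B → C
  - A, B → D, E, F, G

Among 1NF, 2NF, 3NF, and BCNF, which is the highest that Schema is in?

Candidate keys: {A, B}, {A, C}. Prime attributes: {A, B, C}.
C, D → B breaks BCNF: {C, D}⁺ = {B, C, D}, so {C, D} is not a superkey.
Since {B} ⊆ prime attributes and every other non-superkey FD also has a prime right side, the schema is in 3NF.

3NF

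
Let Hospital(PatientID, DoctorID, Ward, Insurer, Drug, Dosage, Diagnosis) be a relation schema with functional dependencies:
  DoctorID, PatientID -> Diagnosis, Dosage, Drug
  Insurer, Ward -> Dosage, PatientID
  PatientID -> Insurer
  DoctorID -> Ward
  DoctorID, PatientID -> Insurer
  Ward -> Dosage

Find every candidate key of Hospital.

No FD produces {DoctorID}, so it must be in every candidate key.
{DoctorID, Insurer}⁺ = {Diagnosis, DoctorID, Dosage, Drug, Insurer, PatientID, Ward}, which is every attribute, so {DoctorID, Insurer} is a candidate key.
{DoctorID, PatientID}⁺ = {Diagnosis, DoctorID, Dosage, Drug, Insurer, PatientID, Ward}, which is every attribute, so {DoctorID, PatientID} is a candidate key.
No proper subset of any of these is a key, and no other minimal superkey exists.

{DoctorID, Insurer}, {DoctorID, PatientID}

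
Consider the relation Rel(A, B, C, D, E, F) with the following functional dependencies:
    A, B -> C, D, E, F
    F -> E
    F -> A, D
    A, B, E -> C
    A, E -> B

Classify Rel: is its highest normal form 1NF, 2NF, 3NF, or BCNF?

BCNF

Candidate keys: {A, B}, {A, E}, {F}. Prime attributes: {A, B, E, F}.
Each dependency's left side is a superkey — BCNF holds.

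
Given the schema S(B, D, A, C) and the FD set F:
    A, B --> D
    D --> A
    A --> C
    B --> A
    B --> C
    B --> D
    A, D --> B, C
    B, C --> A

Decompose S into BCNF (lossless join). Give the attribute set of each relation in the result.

{A, B, D}; {A, C}

Candidate keys of the original relation: {B}, {D}.
{A, B, C, D}: {A} determines {A, C} here but is not a superkey — split on A --> C, giving {A, C} and {A, B, D}.
{A, C} has no BCNF violation.
{A, B, D} has no BCNF violation.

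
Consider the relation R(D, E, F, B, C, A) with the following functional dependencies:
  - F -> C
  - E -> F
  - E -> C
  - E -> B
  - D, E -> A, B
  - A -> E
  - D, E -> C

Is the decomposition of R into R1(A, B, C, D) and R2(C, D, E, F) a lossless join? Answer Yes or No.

The shared attributes are {C, D} and {C, D}⁺ = {C, D}.
R1 ⊄ {C, D} and R2 ⊄ {C, D}, so the split is lossy.

No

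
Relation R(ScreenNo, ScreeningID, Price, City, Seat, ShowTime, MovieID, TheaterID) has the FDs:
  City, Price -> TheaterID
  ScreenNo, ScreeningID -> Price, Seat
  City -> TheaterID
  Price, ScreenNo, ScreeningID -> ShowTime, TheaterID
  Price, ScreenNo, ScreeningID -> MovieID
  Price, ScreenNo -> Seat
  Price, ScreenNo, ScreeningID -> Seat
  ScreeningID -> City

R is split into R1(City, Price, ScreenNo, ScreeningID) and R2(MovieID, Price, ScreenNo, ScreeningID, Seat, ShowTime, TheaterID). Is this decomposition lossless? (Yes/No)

R1 ∩ R2 = {Price, ScreenNo, ScreeningID}; its closure under F is {City, MovieID, Price, ScreenNo, ScreeningID, Seat, ShowTime, TheaterID}.
R1 is contained in that closure, so R1 ∩ R2 -> R1 holds and the join is lossless.

Yes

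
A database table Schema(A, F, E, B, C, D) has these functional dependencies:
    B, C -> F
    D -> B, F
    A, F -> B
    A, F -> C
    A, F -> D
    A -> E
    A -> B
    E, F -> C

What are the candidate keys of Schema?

{A} never appears on the right of any FD, so every key must include it.
Closure of {A, C} is {A, B, C, D, E, F}, the whole schema; {A, C} is a candidate key.
Closure of {A, D} is {A, B, C, D, E, F}, the whole schema; {A, D} is a candidate key.
Closure of {A, F} is {A, B, C, D, E, F}, the whole schema; {A, F} is a candidate key.
These are minimal and exhaustive — every other superkey contains one of them.

{A, C}, {A, D}, {A, F}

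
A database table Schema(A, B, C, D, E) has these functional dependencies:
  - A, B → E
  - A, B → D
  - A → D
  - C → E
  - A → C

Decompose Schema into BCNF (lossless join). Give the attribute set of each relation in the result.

{A, B}; {A, C, D}; {C, E}

Candidate key of the original relation: {A, B}.
In {A, B, C, D, E}, {A} is not a superkey ({A}⁺ restricted to this set is {A, C, D, E}), so split on A → C, D, E into {A, C, D, E} and {A, B}.
In {A, C, D, E}, {C} is not a superkey ({C}⁺ restricted to this set is {C, E}), so split on C → E into {C, E} and {A, C, D}.
{C, E}: every determinant is a superkey — BCNF.
{A, C, D}: every determinant is a superkey — BCNF.
{A, B}: every determinant is a superkey — BCNF.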